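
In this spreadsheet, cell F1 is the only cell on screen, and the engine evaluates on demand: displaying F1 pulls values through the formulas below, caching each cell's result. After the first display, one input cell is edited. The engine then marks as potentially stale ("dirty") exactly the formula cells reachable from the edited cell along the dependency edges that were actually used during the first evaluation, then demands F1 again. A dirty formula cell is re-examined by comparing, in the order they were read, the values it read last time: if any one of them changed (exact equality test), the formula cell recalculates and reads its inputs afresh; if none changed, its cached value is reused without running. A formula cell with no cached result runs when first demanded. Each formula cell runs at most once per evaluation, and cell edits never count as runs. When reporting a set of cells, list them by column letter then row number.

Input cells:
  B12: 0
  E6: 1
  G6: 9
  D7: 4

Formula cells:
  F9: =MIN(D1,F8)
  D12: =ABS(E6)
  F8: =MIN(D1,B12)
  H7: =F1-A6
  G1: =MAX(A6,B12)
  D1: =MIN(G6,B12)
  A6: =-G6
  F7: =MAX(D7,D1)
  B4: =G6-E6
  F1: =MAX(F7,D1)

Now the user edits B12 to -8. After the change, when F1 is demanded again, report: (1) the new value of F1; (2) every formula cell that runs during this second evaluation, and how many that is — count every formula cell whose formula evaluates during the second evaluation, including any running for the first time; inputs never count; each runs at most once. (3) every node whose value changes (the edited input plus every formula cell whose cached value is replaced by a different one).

F1 now evaluates to 4.
Run set: D1, F1, F7 (3 run).
Changed values: B12, D1.

Initial pass — values computed on the first demand:
  D1 = MIN(9, 0) = 0
  F7 = MAX(4, 0) = 4
  F1 = MAX(4, 0) = 4

Second demand — change propagation:
  D1: re-runs because B12 0->-8; new result -8.
  F7: re-runs because D1 0->-8; new result 4 (unchanged).
  F1: re-runs because D1 0->-8; new result 4 (unchanged).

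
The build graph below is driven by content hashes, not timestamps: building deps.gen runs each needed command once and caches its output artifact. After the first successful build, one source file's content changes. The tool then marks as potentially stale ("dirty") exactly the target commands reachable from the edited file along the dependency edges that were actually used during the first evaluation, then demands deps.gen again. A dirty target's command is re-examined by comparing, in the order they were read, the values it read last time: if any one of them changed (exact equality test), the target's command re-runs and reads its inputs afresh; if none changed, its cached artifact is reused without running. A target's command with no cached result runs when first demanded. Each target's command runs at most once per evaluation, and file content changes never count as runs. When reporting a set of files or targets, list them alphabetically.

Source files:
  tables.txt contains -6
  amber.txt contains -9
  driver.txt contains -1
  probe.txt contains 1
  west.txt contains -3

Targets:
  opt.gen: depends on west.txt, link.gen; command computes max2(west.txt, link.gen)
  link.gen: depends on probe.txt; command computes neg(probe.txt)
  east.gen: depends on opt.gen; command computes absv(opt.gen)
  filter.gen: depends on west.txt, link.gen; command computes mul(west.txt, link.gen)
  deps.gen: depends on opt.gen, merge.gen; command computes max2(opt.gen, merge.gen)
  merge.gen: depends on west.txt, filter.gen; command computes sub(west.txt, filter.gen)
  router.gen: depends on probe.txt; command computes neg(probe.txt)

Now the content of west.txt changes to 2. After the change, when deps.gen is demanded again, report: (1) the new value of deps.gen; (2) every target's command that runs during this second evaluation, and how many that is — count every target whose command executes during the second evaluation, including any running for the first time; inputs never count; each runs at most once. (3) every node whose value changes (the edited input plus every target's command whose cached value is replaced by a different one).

Initial pass — values computed on the first demand:
  link.gen = neg(1) = -1
  filter.gen = mul(-3, -1) = 3
  merge.gen = sub(-3, 3) = -6
  opt.gen = max2(-3, -1) = -1
  deps.gen = max2(-1, -6) = -1

Second demand — change propagation:
  filter.gen: re-runs because west.txt -3->2; new result -2.
  merge.gen: re-runs because west.txt -3->2; filter.gen 3->-2; new result 4.
  opt.gen: re-runs because west.txt -3->2; new result 2.
  deps.gen: re-runs because opt.gen -1->2; merge.gen -6->4; new result 4.

deps.gen now evaluates to 4.
Run set: deps.gen, filter.gen, merge.gen, opt.gen (4 run).
Changed values: deps.gen, filter.gen, merge.gen, opt.gen, west.txt.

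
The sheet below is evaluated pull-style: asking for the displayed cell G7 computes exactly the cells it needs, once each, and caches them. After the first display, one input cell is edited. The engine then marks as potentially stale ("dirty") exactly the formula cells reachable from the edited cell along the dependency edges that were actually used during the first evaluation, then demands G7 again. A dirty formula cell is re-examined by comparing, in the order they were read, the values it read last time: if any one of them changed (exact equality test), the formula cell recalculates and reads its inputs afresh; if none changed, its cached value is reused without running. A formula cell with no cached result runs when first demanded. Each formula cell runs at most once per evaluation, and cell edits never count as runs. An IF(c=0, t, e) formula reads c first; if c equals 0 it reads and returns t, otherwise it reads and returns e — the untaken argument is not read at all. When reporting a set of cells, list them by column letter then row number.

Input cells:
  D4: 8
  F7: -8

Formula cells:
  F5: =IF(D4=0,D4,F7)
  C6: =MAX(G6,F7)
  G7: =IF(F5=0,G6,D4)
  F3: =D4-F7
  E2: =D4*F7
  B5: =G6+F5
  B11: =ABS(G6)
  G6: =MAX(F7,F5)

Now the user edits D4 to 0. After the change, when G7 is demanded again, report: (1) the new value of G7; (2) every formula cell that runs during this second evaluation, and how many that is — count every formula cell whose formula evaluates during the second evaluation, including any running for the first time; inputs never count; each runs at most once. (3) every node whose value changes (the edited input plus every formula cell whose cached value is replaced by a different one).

First demand of the output computes:
  F5 = IF(D4=0: D4=8 -> else branch F7) = -8
  G7 = IF(F5=0: F5=-8 -> else branch D4) = 8

After the edit, cleaning proceeds:
  F5: a read changed (D4 8->0) — executes, giving 0.
  G6: had never run; runs now, result 0.
  G7: a read changed (F5 -8->0; D4 8->0) — executes, giving 0.

Note the branch switch — G6 had no cache and runs now for the first time.

Demanding G7 again yields 0.
3 formula cells run: F5, G6, G7.
The nodes whose values change: D4, F5, G7.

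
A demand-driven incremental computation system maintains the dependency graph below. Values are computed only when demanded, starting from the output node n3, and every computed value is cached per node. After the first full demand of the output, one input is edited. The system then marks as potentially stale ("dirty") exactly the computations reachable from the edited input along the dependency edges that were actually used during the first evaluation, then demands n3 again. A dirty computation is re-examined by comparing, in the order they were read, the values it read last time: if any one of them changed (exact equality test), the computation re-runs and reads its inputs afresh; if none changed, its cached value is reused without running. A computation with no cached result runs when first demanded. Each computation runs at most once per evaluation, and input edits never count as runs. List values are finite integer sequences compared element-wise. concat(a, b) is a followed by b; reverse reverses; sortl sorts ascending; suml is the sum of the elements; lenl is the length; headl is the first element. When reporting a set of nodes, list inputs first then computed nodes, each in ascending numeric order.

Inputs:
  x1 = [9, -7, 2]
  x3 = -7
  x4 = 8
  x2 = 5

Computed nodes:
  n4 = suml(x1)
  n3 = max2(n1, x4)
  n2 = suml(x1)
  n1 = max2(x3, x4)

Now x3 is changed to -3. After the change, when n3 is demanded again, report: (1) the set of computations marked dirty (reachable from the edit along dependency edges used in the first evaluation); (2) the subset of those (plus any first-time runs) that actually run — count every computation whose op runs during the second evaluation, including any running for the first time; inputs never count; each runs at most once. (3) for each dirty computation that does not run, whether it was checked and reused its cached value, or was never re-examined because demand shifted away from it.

Marked dirty: n1, n3.
Computations that run: n1 — 1 in total.
Checked but reused from cache: n3.
Key observation: the change is absorbed at n1 — it re-runs but produces the same value, and the output's value is unchanged.

First evaluation (everything demanded from the output):
  n1 = max2(-7, 8) = 8
  n3 = max2(8, 8) = 8

Propagation after the edit:
  n1: runs — x3 -7->-3; result 8 (same value as before).
  n3: checked — values it read are unchanged (n1 unchanged, x4 unchanged); reused cached 8 without running.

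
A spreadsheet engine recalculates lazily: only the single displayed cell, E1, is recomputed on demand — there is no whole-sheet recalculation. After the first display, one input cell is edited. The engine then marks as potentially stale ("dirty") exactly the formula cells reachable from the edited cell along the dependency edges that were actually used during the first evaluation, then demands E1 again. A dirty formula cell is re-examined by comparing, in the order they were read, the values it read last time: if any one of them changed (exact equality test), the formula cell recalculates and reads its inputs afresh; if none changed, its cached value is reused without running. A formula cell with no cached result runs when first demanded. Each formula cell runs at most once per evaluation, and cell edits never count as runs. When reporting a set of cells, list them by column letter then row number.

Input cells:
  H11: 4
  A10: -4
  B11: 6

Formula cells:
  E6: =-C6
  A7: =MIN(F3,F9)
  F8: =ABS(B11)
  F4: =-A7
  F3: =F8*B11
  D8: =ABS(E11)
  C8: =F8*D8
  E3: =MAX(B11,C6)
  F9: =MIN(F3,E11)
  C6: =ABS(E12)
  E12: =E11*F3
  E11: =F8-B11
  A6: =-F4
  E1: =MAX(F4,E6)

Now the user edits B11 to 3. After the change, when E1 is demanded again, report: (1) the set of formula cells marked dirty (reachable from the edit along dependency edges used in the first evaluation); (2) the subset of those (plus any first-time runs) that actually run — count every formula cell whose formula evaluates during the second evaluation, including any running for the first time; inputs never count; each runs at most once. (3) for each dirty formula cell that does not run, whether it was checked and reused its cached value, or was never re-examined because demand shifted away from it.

Marked dirty: A7, C6, E1, E6, E11, E12, F3, F4, F8, F9.
Formula cells that run: A7, E11, E12, F3, F8, F9 — 6 in total.
Checked but reused from cache: C6, E1, E6, F4.
Key observation: the cutoff stops propagation at C6 — its inputs' values are unchanged, so it reuses its cache.

First evaluation (everything demanded from the output):
  F8 = ABS(6) = 6
  E11 = 6 - 6 = 0
  F3 = 6 * 6 = 36
  E12 = 0 * 36 = 0
  C6 = ABS(0) = 0
  E6 = -(0) = 0
  F9 = MIN(36, 0) = 0
  A7 = MIN(36, 0) = 0
  F4 = -(0) = 0
  E1 = MAX(0, 0) = 0

Propagation after the edit:
  F8: runs — B11 6->3; result 3.
  E11: runs — F8 6->3; B11 6->3; result 0 (same value as before).
  F3: runs — F8 6->3; B11 6->3; result 9.
  E12: runs — F3 36->9; result 0 (same value as before).
  C6: checked — values it read are unchanged (E12 unchanged); reused cached 0 without running.
  E6: checked — values it read are unchanged (C6 unchanged); reused cached 0 without running.
  F9: runs — F3 36->9; result 0 (same value as before).
  A7: runs — F3 36->9; result 0 (same value as before).
  F4: checked — values it read are unchanged (A7 unchanged); reused cached 0 without running.
  E1: checked — values it read are unchanged (F4 unchanged, E6 unchanged); reused cached 0 without running.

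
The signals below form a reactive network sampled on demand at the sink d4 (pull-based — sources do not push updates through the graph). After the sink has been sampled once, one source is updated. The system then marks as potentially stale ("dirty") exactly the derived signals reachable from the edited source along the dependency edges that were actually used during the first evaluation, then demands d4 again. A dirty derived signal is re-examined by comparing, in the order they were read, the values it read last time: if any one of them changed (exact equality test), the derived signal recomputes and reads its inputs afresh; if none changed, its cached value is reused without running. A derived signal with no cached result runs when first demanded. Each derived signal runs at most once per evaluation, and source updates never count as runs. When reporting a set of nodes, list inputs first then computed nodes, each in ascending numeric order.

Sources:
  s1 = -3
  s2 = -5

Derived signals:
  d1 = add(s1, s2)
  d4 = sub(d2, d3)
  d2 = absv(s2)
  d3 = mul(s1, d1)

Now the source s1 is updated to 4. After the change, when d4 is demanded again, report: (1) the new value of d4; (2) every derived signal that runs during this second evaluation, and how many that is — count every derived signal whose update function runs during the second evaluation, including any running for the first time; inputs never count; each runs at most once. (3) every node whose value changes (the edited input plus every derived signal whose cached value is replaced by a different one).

d4 now evaluates to 9.
Run set: d1, d3, d4 (3 run).
Changed values: s1, d1, d3, d4.

Initial pass — values computed on the first demand:
  d1 = add(-3, -5) = -8
  d2 = absv(-5) = 5
  d3 = mul(-3, -8) = 24
  d4 = sub(5, 24) = -19

Second demand — change propagation:
  d1: re-runs because s1 -3->4; new result -1.
  d3: re-runs because s1 -3->4; d1 -8->-1; new result -4.
  d4: re-runs because d3 24->-4; new result 9.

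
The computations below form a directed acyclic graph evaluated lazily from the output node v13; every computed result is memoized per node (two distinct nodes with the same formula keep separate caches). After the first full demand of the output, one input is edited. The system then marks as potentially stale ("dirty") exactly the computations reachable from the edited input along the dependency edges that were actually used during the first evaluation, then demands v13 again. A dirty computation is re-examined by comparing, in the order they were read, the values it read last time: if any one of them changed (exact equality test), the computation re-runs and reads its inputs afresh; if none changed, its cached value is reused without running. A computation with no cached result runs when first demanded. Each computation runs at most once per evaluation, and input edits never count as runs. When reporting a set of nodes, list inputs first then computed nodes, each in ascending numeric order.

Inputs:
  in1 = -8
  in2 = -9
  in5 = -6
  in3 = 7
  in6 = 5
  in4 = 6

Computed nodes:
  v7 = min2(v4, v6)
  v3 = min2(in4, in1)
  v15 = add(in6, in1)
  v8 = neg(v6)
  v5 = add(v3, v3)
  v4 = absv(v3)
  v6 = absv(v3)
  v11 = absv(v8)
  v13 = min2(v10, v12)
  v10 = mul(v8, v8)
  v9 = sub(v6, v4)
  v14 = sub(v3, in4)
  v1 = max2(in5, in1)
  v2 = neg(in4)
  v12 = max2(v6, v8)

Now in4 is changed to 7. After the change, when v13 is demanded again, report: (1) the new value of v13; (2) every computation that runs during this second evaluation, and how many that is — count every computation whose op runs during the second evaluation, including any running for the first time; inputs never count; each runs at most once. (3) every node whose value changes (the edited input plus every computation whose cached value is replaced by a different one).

Demanding v13 again yields 8.
1 computations run: v3.
The nodes whose values change: in4.
Note the absorption at v3: it re-runs yet its value is the same, leaving the output's value untouched.

First demand of the output computes:
  v3 = min2(6, -8) = -8
  v6 = absv(-8) = 8
  v8 = neg(8) = -8
  v10 = mul(-8, -8) = 64
  v12 = max2(8, -8) = 8
  v13 = min2(64, 8) = 8

After the edit, cleaning proceeds:
  v3: a read changed (in4 6->7) — executes, giving -8 — identical to its old value.
  v6: dirty, but its reads are unchanged (v3 unchanged); cached 8 stands.
  v8: dirty, but its reads are unchanged (v6 unchanged); cached -8 stands.
  v10: dirty, but its reads are unchanged (v8 unchanged, v8 unchanged); cached 64 stands.
  v12: dirty, but its reads are unchanged (v6 unchanged, v8 unchanged); cached 8 stands.
  v13: dirty, but its reads are unchanged (v10 unchanged, v12 unchanged); cached 8 stands.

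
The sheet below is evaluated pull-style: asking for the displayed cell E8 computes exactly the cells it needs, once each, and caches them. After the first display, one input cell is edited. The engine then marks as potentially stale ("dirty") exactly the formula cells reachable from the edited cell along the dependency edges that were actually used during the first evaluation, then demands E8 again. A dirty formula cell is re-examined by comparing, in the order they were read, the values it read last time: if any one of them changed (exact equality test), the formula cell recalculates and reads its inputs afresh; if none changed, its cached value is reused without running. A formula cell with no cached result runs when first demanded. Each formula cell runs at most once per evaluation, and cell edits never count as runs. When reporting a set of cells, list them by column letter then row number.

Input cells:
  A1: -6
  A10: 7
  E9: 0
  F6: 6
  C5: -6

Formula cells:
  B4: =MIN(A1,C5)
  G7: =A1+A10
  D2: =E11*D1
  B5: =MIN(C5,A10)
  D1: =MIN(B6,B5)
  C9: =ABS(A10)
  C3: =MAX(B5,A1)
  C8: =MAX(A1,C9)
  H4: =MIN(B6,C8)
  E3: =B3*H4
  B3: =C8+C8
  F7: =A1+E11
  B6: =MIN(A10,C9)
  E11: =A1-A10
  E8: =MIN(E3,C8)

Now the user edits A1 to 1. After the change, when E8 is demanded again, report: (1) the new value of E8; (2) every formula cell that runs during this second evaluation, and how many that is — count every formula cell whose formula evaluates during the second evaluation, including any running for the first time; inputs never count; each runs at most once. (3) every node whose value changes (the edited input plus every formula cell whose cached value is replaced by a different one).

First demand of the output computes:
  C9 = ABS(7) = 7
  B6 = MIN(7, 7) = 7
  C8 = MAX(-6, 7) = 7
  B3 = 7 + 7 = 14
  H4 = MIN(7, 7) = 7
  E3 = 14 * 7 = 98
  E8 = MIN(98, 7) = 7

After the edit, cleaning proceeds:
  C8: a read changed (A1 -6->1) — executes, giving 7 — identical to its old value.
  B3: dirty, but its reads are unchanged (C8 unchanged, C8 unchanged); cached 14 stands.
  H4: dirty, but its reads are unchanged (B6 unchanged, C8 unchanged); cached 7 stands.
  E3: dirty, but its reads are unchanged (B3 unchanged, H4 unchanged); cached 98 stands.
  E8: dirty, but its reads are unchanged (E3 unchanged, C8 unchanged); cached 7 stands.

Note the absorption at C8: it re-runs yet its value is the same, leaving the output's value untouched.

Demanding E8 again yields 7.
1 formula cells run: C8.
The nodes whose values change: A1.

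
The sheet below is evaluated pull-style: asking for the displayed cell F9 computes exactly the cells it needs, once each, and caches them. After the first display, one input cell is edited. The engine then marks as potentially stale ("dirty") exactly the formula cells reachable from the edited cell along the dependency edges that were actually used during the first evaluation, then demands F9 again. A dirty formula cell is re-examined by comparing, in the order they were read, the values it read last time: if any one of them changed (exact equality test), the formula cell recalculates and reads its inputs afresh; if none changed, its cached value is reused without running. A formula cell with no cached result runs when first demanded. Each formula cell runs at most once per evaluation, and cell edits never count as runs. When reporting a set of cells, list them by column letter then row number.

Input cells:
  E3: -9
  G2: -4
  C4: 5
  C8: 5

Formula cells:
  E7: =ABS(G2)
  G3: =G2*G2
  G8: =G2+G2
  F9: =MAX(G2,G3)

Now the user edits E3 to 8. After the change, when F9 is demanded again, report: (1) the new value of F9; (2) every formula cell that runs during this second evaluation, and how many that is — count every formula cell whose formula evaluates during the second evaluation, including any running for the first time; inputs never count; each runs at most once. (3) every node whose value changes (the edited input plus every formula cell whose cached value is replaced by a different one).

Demanding F9 again yields 16.
0 formula cells run: none.
The nodes whose values change: E3.
Note the shortcut — nothing in the graph depends on E3 at all, so no recomputation happens.

First demand of the output computes:
  G3 = -4 * -4 = 16
  F9 = MAX(-4, 16) = 16

After the edit, cleaning proceeds:
  no node depends on E3 at all; the second demand re-runs nothing.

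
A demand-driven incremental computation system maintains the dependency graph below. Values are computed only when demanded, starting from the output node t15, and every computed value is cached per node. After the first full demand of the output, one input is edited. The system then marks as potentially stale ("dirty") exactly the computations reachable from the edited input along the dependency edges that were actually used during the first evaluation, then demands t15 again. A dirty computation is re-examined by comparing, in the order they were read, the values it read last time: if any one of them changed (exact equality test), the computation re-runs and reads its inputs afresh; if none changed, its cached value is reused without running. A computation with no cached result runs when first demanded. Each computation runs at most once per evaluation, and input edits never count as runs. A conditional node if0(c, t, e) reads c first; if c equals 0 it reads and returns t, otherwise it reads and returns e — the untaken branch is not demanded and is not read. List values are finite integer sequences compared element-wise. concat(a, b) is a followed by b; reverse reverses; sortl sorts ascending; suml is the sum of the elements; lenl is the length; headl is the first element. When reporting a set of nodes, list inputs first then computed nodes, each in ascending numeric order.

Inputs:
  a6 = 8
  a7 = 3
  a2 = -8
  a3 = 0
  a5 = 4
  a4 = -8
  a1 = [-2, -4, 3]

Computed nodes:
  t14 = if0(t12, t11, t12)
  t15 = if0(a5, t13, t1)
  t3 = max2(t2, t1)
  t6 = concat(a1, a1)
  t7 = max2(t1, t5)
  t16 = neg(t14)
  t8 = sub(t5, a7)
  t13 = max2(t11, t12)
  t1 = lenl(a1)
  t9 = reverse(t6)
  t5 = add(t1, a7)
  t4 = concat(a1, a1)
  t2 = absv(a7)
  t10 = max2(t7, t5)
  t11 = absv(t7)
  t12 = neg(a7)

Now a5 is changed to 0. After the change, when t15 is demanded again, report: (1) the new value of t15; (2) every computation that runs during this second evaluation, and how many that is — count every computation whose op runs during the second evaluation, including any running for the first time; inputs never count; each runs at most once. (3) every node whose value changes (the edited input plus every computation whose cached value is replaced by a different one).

First evaluation (everything demanded from the output):
  t1 = lenl([-2, -4, 3]) = 3
  t15 = if0(a5=4 -> else branch t1) = 3

Propagation after the edit:
  t5: demanded for the first time — runs, produces 6.
  t7: demanded for the first time — runs, produces 6.
  t11: demanded for the first time — runs, produces 6.
  t12: demanded for the first time — runs, produces -3.
  t13: demanded for the first time — runs, produces 6.
  t15: runs — a5 4->0; result 6.

Key observation: a condition flipped, so demand reaches new nodes — t5, t7, t11, t12, t13 run for the first time.

New value of t15: 6.
Computations that run: t5, t7, t11, t12, t13, t15 — 6 in total.
Values that change: a5, t15.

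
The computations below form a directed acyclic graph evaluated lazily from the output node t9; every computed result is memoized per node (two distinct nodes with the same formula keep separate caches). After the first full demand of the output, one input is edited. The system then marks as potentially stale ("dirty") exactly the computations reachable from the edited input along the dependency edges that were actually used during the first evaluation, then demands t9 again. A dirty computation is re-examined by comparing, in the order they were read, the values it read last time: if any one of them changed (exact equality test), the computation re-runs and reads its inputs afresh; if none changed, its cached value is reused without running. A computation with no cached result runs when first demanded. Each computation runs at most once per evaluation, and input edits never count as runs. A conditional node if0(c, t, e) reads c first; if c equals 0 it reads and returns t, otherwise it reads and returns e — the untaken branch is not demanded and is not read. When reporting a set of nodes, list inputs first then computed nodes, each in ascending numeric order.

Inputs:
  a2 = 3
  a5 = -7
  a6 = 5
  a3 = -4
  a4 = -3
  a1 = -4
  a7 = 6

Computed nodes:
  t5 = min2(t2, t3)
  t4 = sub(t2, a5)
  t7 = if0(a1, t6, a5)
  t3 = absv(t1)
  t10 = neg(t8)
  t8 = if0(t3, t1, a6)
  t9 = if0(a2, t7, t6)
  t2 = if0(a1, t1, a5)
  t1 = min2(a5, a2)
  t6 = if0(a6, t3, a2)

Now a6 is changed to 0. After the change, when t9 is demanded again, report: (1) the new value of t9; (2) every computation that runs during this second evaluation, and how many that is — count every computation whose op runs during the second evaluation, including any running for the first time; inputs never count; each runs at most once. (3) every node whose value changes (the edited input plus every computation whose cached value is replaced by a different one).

First demand of the output computes:
  t6 = if0(a6=5 -> else branch a2) = 3
  t9 = if0(a2=3 -> else branch t6) = 3

After the edit, cleaning proceeds:
  t1: had never run; runs now, result -7.
  t3: had never run; runs now, result 7.
  t6: a read changed (a6 5->0) — executes, giving 7.
  t9: a read changed (t6 3->7) — executes, giving 7.

Note the branch switch — t1, t3 had no cache and run now for the first time.

Demanding t9 again yields 7.
4 computations run: t1, t3, t6, t9.
The nodes whose values change: a6, t6, t9.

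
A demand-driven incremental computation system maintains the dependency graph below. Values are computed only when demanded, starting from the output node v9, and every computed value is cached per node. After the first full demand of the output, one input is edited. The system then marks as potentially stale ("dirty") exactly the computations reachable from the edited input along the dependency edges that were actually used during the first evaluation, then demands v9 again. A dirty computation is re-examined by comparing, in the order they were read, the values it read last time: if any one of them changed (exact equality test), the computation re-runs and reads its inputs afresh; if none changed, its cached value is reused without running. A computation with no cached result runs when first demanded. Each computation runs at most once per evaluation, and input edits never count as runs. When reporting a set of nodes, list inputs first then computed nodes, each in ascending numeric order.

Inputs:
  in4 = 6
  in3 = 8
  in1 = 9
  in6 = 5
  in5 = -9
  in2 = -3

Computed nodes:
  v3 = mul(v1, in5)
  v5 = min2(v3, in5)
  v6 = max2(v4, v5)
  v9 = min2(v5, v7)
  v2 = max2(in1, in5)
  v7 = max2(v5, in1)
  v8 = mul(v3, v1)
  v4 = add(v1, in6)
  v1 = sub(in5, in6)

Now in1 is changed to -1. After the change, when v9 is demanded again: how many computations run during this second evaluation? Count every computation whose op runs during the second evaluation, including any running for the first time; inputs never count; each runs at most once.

Computations that run: v7, v9 — 2 in total.

First evaluation (everything demanded from the output):
  v1 = sub(-9, 5) = -14
  v3 = mul(-14, -9) = 126
  v5 = min2(126, -9) = -9
  v7 = max2(-9, 9) = 9
  v9 = min2(-9, 9) = -9

Propagation after the edit:
  v7: runs — in1 9->-1; result -1.
  v9: runs — v7 9->-1; result -9 (same value as before).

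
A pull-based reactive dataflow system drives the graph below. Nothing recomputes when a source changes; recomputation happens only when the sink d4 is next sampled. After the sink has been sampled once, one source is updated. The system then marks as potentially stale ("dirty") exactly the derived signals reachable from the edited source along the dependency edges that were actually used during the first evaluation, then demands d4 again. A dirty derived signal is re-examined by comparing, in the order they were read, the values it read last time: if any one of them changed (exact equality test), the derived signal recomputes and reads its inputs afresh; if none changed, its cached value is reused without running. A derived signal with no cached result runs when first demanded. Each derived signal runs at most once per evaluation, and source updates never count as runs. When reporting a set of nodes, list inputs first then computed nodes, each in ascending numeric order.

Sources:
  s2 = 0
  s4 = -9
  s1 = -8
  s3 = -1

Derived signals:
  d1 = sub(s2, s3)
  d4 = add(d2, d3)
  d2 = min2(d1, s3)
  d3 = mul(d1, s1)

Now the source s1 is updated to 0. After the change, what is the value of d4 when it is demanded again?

New value of d4: -1.

First evaluation (everything demanded from the output):
  d1 = sub(0, -1) = 1
  d2 = min2(1, -1) = -1
  d3 = mul(1, -8) = -8
  d4 = add(-1, -8) = -9

Propagation after the edit:
  d3: runs — s1 -8->0; result 0.
  d4: runs — d3 -8->0; result -1.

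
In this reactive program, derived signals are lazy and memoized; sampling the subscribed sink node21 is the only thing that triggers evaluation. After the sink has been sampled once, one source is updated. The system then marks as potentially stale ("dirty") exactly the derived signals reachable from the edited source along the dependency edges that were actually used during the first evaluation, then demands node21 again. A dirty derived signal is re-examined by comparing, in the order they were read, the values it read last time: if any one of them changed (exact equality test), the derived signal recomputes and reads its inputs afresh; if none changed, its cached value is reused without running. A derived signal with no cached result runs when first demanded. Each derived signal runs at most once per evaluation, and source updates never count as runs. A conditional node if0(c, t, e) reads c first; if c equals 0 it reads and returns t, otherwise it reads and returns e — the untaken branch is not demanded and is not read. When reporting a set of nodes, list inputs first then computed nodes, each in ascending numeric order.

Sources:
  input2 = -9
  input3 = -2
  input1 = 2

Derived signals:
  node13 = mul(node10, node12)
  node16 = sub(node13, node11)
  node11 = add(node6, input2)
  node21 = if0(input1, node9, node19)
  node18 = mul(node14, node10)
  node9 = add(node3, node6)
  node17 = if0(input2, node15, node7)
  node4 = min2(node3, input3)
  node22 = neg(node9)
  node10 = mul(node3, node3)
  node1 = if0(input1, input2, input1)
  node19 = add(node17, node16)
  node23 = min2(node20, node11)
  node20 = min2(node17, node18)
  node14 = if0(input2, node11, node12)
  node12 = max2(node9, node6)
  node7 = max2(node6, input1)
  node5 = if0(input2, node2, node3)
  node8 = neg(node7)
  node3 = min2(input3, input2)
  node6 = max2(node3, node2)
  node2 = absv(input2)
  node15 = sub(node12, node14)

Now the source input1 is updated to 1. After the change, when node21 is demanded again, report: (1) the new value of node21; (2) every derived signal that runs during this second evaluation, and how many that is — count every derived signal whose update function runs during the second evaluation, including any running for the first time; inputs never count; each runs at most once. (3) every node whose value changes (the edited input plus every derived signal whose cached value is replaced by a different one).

First demand of the output computes:
  node2 = absv(-9) = 9
  node3 = min2(-2, -9) = -9
  node6 = max2(-9, 9) = 9
  node7 = max2(9, 2) = 9
  node9 = add(-9, 9) = 0
  node10 = mul(-9, -9) = 81
  node11 = add(9, -9) = 0
  node12 = max2(0, 9) = 9
  node13 = mul(81, 9) = 729
  node16 = sub(729, 0) = 729
  node17 = if0(input2=-9 -> else branch node7) = 9
  node19 = add(9, 729) = 738
  node21 = if0(input1=2 -> else branch node19) = 738

After the edit, cleaning proceeds:
  node7: a read changed (input1 2->1) — executes, giving 9 — identical to its old value.
  node17: dirty, but its reads are unchanged (input2 unchanged, node7 unchanged); cached 9 stands.
  node19: dirty, but its reads are unchanged (node17 unchanged, node16 unchanged); cached 738 stands.
  node21: a read changed (input1 2->1) — executes, giving 738 — identical to its old value.

Note where the cutoff bites: node17 is checked, finds nothing changed, and keeps its cache.

Demanding node21 again yields 738.
2 derived signals run: node7, node21.
The nodes whose values change: input1.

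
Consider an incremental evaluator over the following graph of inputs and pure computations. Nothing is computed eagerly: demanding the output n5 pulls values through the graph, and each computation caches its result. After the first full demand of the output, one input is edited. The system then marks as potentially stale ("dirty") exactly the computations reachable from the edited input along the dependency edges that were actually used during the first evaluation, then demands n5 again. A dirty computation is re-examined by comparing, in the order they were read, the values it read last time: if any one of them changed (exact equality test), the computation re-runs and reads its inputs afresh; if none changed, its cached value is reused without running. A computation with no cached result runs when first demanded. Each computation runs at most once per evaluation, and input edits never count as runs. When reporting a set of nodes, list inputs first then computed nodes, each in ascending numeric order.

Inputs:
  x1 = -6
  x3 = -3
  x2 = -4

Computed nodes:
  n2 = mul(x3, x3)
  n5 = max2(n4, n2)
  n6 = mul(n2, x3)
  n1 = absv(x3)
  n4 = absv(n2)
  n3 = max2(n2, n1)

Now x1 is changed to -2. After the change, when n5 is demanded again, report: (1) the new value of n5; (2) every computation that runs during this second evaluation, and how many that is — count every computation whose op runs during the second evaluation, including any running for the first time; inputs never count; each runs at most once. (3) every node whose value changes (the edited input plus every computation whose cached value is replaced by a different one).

Initial pass — values computed on the first demand:
  n2 = mul(-3, -3) = 9
  n4 = absv(9) = 9
  n5 = max2(9, 9) = 9

Second demand — change propagation:
  no demanded computation ever read x1, so the edit dirties nothing and nothing runs.

The important point: nothing the output needs ever reads x1, so the edit is invisible to it.

n5 now evaluates to 9.
Run set: none (0 run).
Changed values: x1.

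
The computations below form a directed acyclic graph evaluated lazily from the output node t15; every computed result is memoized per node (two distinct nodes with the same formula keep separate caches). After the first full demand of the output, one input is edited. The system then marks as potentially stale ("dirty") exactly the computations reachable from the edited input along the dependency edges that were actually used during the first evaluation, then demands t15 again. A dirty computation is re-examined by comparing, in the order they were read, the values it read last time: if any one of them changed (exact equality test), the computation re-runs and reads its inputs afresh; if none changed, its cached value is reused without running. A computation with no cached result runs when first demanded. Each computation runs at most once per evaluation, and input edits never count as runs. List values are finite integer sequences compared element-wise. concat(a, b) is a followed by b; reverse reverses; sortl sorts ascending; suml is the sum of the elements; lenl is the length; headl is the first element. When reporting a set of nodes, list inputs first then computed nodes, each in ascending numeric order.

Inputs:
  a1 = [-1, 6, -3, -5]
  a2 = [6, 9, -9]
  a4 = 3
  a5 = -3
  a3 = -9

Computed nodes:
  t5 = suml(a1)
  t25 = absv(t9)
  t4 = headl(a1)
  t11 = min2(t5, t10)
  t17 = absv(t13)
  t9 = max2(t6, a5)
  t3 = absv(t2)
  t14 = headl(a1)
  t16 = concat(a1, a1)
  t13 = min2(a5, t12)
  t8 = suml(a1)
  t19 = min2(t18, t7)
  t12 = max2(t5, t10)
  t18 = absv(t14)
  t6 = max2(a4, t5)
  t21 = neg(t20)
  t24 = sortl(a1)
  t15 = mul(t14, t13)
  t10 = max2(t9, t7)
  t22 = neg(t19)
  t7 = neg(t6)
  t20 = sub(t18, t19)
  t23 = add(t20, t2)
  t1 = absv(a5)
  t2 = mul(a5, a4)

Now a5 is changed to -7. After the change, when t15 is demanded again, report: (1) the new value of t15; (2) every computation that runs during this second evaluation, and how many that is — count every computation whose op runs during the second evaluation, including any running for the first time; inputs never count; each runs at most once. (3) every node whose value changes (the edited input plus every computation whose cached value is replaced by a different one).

First demand of the output computes:
  t5 = suml([-1, 6, -3, -5]) = -3
  t6 = max2(3, -3) = 3
  t7 = neg(3) = -3
  t9 = max2(3, -3) = 3
  t10 = max2(3, -3) = 3
  t12 = max2(-3, 3) = 3
  t13 = min2(-3, 3) = -3
  t14 = headl([-1, 6, -3, -5]) = -1
  t15 = mul(-1, -3) = 3

After the edit, cleaning proceeds:
  t9: a read changed (a5 -3->-7) — executes, giving 3 — identical to its old value.
  t10: dirty, but its reads are unchanged (t9 unchanged, t7 unchanged); cached 3 stands.
  t12: dirty, but its reads are unchanged (t5 unchanged, t10 unchanged); cached 3 stands.
  t13: a read changed (a5 -3->-7) — executes, giving -7.
  t15: a read changed (t13 -3->-7) — executes, giving 7.

Note where the cutoff bites: t10 is checked, finds nothing changed, and keeps its cache.

Demanding t15 again yields 7.
3 computations run: t9, t13, t15.
The nodes whose values change: a5, t13, t15.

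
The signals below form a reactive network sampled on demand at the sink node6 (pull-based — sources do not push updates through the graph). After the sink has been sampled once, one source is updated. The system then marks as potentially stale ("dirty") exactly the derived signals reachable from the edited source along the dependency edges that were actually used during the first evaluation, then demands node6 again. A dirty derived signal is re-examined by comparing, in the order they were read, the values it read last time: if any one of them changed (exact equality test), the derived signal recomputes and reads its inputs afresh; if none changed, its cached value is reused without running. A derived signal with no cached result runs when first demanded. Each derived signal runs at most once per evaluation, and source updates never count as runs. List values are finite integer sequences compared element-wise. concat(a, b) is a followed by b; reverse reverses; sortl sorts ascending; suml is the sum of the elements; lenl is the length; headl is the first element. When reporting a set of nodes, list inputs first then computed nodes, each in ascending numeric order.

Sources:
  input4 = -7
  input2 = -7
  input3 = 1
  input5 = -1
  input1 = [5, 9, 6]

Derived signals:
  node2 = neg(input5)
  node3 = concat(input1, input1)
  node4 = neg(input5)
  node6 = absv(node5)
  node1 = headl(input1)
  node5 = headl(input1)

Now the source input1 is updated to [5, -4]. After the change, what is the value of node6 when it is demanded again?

node6 now evaluates to 5.
The important point: node5 recomputes to an identical value, and the output ends up unchanged.

Initial pass — values computed on the first demand:
  node5 = headl([5, 9, 6]) = 5
  node6 = absv(5) = 5

Second demand — change propagation:
  node5: re-runs because input1 [5, 9, 6]->[5, -4]; new result 5 (unchanged).
  node6: re-examined; everything it read last time is the same (node5 unchanged) — cache 5 kept, no run.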